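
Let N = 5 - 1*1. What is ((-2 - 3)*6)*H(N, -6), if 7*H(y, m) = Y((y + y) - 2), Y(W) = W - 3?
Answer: -90/7 ≈ -12.857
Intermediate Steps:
Y(W) = -3 + W
N = 4 (N = 5 - 1 = 4)
H(y, m) = -5/7 + 2*y/7 (H(y, m) = (-3 + ((y + y) - 2))/7 = (-3 + (2*y - 2))/7 = (-3 + (-2 + 2*y))/7 = (-5 + 2*y)/7 = -5/7 + 2*y/7)
((-2 - 3)*6)*H(N, -6) = ((-2 - 3)*6)*(-5/7 + (2/7)*4) = (-5*6)*(-5/7 + 8/7) = -30*3/7 = -90/7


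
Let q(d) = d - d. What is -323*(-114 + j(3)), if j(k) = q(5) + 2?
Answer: 36176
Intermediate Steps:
q(d) = 0
j(k) = 2 (j(k) = 0 + 2 = 2)
-323*(-114 + j(3)) = -323*(-114 + 2) = -323*(-112) = 36176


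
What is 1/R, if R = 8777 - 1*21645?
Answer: -1/12868 ≈ -7.7712e-5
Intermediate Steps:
R = -12868 (R = 8777 - 21645 = -12868)
1/R = 1/(-12868) = -1/12868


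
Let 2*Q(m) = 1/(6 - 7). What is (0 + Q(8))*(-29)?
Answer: 29/2 ≈ 14.500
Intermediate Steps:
Q(m) = -1/2 (Q(m) = 1/(2*(6 - 7)) = (1/2)/(-1) = (1/2)*(-1) = -1/2)
(0 + Q(8))*(-29) = (0 - 1/2)*(-29) = -1/2*(-29) = 29/2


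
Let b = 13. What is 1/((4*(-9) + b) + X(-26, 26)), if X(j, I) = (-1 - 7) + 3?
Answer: -1/28 ≈ -0.035714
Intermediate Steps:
X(j, I) = -5 (X(j, I) = -8 + 3 = -5)
1/((4*(-9) + b) + X(-26, 26)) = 1/((4*(-9) + 13) - 5) = 1/((-36 + 13) - 5) = 1/(-23 - 5) = 1/(-28) = -1/28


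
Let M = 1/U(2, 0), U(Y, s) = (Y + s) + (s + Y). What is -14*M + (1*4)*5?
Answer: 33/2 ≈ 16.500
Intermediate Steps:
U(Y, s) = 2*Y + 2*s (U(Y, s) = (Y + s) + (Y + s) = 2*Y + 2*s)
M = ¼ (M = 1/(2*2 + 2*0) = 1/(4 + 0) = 1/4 = ¼ ≈ 0.25000)
-14*M + (1*4)*5 = -14*¼ + (1*4)*5 = -7/2 + 4*5 = -7/2 + 20 = 33/2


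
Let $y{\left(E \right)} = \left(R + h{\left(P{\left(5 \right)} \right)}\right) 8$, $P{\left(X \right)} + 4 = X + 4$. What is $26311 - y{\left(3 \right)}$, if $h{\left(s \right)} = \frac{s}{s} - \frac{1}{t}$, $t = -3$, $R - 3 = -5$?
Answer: $\frac{78949}{3} \approx 26316.0$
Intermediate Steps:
$R = -2$ ($R = 3 - 5 = -2$)
$P{\left(X \right)} = X$ ($P{\left(X \right)} = -4 + \left(X + 4\right) = -4 + \left(4 + X\right) = X$)
$h{\left(s \right)} = \frac{4}{3}$ ($h{\left(s \right)} = \frac{s}{s} - \frac{1}{-3} = 1 - - \frac{1}{3} = 1 + \frac{1}{3} = \frac{4}{3}$)
$y{\left(E \right)} = - \frac{16}{3}$ ($y{\left(E \right)} = \left(-2 + \frac{4}{3}\right) 8 = \left(- \frac{2}{3}\right) 8 = - \frac{16}{3}$)
$26311 - y{\left(3 \right)} = 26311 - - \frac{16}{3} = 26311 + \frac{16}{3} = \frac{78949}{3}$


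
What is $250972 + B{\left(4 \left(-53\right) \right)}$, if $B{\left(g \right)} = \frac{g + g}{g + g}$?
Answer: $250973$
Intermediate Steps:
$B{\left(g \right)} = 1$ ($B{\left(g \right)} = \frac{2 g}{2 g} = 2 g \frac{1}{2 g} = 1$)
$250972 + B{\left(4 \left(-53\right) \right)} = 250972 + 1 = 250973$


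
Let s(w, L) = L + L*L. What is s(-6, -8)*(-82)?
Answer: -4592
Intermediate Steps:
s(w, L) = L + L**2
s(-6, -8)*(-82) = -8*(1 - 8)*(-82) = -8*(-7)*(-82) = 56*(-82) = -4592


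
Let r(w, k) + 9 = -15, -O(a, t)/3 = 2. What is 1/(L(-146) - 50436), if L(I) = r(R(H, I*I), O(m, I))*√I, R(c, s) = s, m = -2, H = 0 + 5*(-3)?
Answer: I/(12*(-4203*I + 2*√146)) ≈ -1.9826e-5 + 1.14e-7*I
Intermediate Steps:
H = -15 (H = 0 - 15 = -15)
O(a, t) = -6 (O(a, t) = -3*2 = -6)
r(w, k) = -24 (r(w, k) = -9 - 15 = -24)
L(I) = -24*√I
1/(L(-146) - 50436) = 1/(-24*I*√146 - 50436) = 1/(-50436 - 24*I*√146)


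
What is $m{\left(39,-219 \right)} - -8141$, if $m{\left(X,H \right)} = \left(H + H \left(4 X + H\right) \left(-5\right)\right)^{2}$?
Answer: $4789201757$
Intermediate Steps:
$m{\left(X,H \right)} = \left(H - 5 H \left(H + 4 X\right)\right)^{2}$ ($m{\left(X,H \right)} = \left(H + H \left(H + 4 X\right) \left(-5\right)\right)^{2} = \left(H - 5 H \left(H + 4 X\right)\right)^{2}$)
$m{\left(39,-219 \right)} - -8141 = \left(-219\right)^{2} \left(-1 + 5 \left(-219\right) + 20 \cdot 39\right)^{2} - -8141 = 47961 \left(-1 - 1095 + 780\right)^{2} + 8141 = 47961 \left(-316\right)^{2} + 8141 = 47961 \cdot 99856 + 8141 = 4789193616 + 8141 = 4789201757$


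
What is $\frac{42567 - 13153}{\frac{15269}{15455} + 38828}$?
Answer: $\frac{454593370}{600102009} \approx 0.75753$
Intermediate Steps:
$\frac{42567 - 13153}{\frac{15269}{15455} + 38828} = \frac{29414}{15269 \cdot \frac{1}{15455} + 38828} = \frac{29414}{\frac{15269}{15455} + 38828} = \frac{29414}{\frac{600102009}{15455}} = 29414 \cdot \frac{15455}{600102009} = \frac{454593370}{600102009}$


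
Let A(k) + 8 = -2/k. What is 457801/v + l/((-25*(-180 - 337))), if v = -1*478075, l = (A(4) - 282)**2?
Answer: 1101689307/197731820 ≈ 5.5716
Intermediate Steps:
A(k) = -8 - 2/k
l = 337561/4 (l = ((-8 - 2/4) - 282)**2 = ((-8 - 2*1/4) - 282)**2 = ((-8 - 1/2) - 282)**2 = (-17/2 - 282)**2 = (-581/2)**2 = 337561/4 ≈ 84390.)
v = -478075
457801/v + l/((-25*(-180 - 337))) = 457801/(-478075) + 337561/(4*((-25*(-180 - 337)))) = 457801*(-1/478075) + 337561/(4*((-25*(-517)))) = -457801/478075 + (337561/4)/12925 = -457801/478075 + (337561/4)*(1/12925) = -457801/478075 + 337561/51700 = 1101689307/197731820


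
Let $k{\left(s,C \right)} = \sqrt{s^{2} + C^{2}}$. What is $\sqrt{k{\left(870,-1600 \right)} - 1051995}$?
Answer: $\sqrt{-1051995 + 10 \sqrt{33169}} \approx 1024.8 i$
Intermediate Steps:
$k{\left(s,C \right)} = \sqrt{C^{2} + s^{2}}$
$\sqrt{k{\left(870,-1600 \right)} - 1051995} = \sqrt{\sqrt{\left(-1600\right)^{2} + 870^{2}} - 1051995} = \sqrt{\sqrt{2560000 + 756900} - 1051995} = \sqrt{\sqrt{3316900} - 1051995} = \sqrt{10 \sqrt{33169} - 1051995} = \sqrt{-1051995 + 10 \sqrt{33169}}$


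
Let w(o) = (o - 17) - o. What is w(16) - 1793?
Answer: -1810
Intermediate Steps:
w(o) = -17 (w(o) = (-17 + o) - o = -17)
w(16) - 1793 = -17 - 1793 = -1810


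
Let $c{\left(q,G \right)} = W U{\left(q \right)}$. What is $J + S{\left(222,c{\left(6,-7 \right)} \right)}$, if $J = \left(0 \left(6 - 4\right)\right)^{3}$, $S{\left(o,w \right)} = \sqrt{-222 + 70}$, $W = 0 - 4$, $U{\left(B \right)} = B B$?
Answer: $2 i \sqrt{38} \approx 12.329 i$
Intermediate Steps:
$U{\left(B \right)} = B^{2}$
$W = -4$
$c{\left(q,G \right)} = - 4 q^{2}$
$S{\left(o,w \right)} = 2 i \sqrt{38}$ ($S{\left(o,w \right)} = \sqrt{-152} = 2 i \sqrt{38}$)
$J = 0$ ($J = \left(0 \left(6 - 4\right)\right)^{3} = \left(0 \cdot 2\right)^{3} = 0^{3} = 0$)
$J + S{\left(222,c{\left(6,-7 \right)} \right)} = 0 + 2 i \sqrt{38} = 2 i \sqrt{38}$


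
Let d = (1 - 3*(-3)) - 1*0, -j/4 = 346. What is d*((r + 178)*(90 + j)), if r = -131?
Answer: -608180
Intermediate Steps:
j = -1384 (j = -4*346 = -1384)
d = 10 (d = (1 + 9) + 0 = 10 + 0 = 10)
d*((r + 178)*(90 + j)) = 10*((-131 + 178)*(90 - 1384)) = 10*(47*(-1294)) = 10*(-60818) = -608180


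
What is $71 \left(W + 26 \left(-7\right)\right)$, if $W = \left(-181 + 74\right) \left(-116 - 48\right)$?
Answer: $1232986$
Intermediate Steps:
$W = 17548$ ($W = \left(-107\right) \left(-164\right) = 17548$)
$71 \left(W + 26 \left(-7\right)\right) = 71 \left(17548 + 26 \left(-7\right)\right) = 71 \left(17548 - 182\right) = 71 \cdot 17366 = 1232986$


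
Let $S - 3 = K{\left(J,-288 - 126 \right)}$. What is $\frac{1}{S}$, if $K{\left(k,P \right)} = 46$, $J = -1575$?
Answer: $\frac{1}{49} \approx 0.020408$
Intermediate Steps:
$S = 49$ ($S = 3 + 46 = 49$)
$\frac{1}{S} = \frac{1}{49}$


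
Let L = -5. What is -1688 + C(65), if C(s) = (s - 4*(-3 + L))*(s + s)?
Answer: 10922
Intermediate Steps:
C(s) = 2*s*(32 + s) (C(s) = (s - 4*(-3 - 5))*(s + s) = (s - 4*(-8))*(2*s) = (s + 32)*(2*s) = (32 + s)*(2*s) = 2*s*(32 + s))
-1688 + C(65) = -1688 + 2*65*(32 + 65) = -1688 + 2*65*97 = -1688 + 12610 = 10922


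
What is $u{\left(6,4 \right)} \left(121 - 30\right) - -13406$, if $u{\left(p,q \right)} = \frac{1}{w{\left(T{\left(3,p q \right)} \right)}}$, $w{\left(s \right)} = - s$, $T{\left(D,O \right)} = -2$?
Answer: $\frac{26903}{2} \approx 13452.0$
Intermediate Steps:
$u{\left(p,q \right)} = \frac{1}{2}$ ($u{\left(p,q \right)} = \frac{1}{\left(-1\right) \left(-2\right)} = \frac{1}{2}$)
$u{\left(6,4 \right)} \left(121 - 30\right) - -13406 = \frac{121 - 30}{2} - -13406 = \frac{121 - 30}{2} + 13406 = \frac{1}{2} \cdot 91 + 13406 = \frac{91}{2} + 13406 = \frac{26903}{2}$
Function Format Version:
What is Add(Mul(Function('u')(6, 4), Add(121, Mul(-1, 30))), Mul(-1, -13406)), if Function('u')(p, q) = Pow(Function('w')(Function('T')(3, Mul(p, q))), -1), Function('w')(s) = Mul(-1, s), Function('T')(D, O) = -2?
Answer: Rational(26903, 2) ≈ 13452.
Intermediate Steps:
Function('u')(p, q) = Rational(1, 2) (Function('u')(p, q) = Pow(Mul(-1, -2), -1) = Pow(2, -1) = Rational(1, 2))
Add(Mul(Function('u')(6, 4), Add(121, Mul(-1, 30))), Mul(-1, -13406)) = Add(Mul(Rational(1, 2), Add(121, Mul(-1, 30))), Mul(-1, -13406)) = Add(Mul(Rational(1, 2), Add(121, -30)), 13406) = Add(Mul(Rational(1, 2), 91), 13406) = Add(Rational(91, 2), 13406) = Rational(26903, 2)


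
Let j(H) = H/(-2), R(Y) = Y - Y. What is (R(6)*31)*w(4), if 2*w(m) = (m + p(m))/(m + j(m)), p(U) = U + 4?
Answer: 0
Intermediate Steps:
R(Y) = 0
p(U) = 4 + U
j(H) = -H/2 (j(H) = H*(-½) = -H/2)
w(m) = (4 + 2*m)/m (w(m) = ((m + (4 + m))/(m - m/2))/2 = ((4 + 2*m)/((m/2)))/2 = ((4 + 2*m)*(2/m))/2 = (2*(4 + 2*m)/m)/2 = (4 + 2*m)/m)
(R(6)*31)*w(4) = (0*31)*(2 + 4/4) = 0*(2 + 4*(¼)) = 0*(2 + 1) = 0*3 = 0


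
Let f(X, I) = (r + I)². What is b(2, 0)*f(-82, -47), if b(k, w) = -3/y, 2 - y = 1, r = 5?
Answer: -5292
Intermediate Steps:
y = 1 (y = 2 - 1*1 = 2 - 1 = 1)
b(k, w) = -3 (b(k, w) = -3/1 = -3*1 = -3)
f(X, I) = (5 + I)²
b(2, 0)*f(-82, -47) = -3*(5 - 47)² = -3*(-42)² = -3*1764 = -5292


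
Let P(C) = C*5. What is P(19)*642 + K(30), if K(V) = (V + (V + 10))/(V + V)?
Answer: 365947/6 ≈ 60991.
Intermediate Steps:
P(C) = 5*C
K(V) = (10 + 2*V)/(2*V) (K(V) = (V + (10 + V))/((2*V)) = (10 + 2*V)*(1/(2*V)) = (10 + 2*V)/(2*V))
P(19)*642 + K(30) = (5*19)*642 + (5 + 30)/30 = 95*642 + (1/30)*35 = 60990 + 7/6 = 365947/6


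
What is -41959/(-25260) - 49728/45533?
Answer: 654389867/1150163580 ≈ 0.56895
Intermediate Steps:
-41959/(-25260) - 49728/45533 = -41959*(-1/25260) - 49728*1/45533 = 41959/25260 - 49728/45533 = 654389867/1150163580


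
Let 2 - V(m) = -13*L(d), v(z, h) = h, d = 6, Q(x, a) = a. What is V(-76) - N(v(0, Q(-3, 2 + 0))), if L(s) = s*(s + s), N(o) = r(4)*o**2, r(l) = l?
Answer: 922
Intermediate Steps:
N(o) = 4*o**2
L(s) = 2*s**2 (L(s) = s*(2*s) = 2*s**2)
V(m) = 938 (V(m) = 2 - (-13)*2*6**2 = 2 - (-13)*2*36 = 2 - (-13)*72 = 2 - 1*(-936) = 2 + 936 = 938)
V(-76) - N(v(0, Q(-3, 2 + 0))) = 938 - 4*(2 + 0)**2 = 938 - 4*2**2 = 938 - 4*4 = 938 - 1*16 = 938 - 16 = 922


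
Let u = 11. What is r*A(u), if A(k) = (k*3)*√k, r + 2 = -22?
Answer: -792*√11 ≈ -2626.8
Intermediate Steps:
r = -24 (r = -2 - 22 = -24)
A(k) = 3*k^(3/2) (A(k) = (3*k)*√k = 3*k^(3/2))
r*A(u) = -72*11^(3/2) = -72*11*√11 = -792*√11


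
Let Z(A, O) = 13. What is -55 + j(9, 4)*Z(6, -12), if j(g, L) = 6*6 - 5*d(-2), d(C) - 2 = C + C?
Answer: 543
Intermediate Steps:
d(C) = 2 + 2*C (d(C) = 2 + (C + C) = 2 + 2*C)
j(g, L) = 46 (j(g, L) = 6*6 - 5*(2 + 2*(-2)) = 36 - 5*(2 - 4) = 36 - 5*(-2) = 36 + 10 = 46)
-55 + j(9, 4)*Z(6, -12) = -55 + 46*13 = -55 + 598 = 543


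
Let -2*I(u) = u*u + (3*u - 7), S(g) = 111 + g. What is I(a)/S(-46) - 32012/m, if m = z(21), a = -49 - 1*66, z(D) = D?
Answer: -4431893/2730 ≈ -1623.4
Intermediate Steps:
a = -115 (a = -49 - 66 = -115)
m = 21
I(u) = 7/2 - 3*u/2 - u²/2 (I(u) = -(u*u + (3*u - 7))/2 = -(u² + (-7 + 3*u))/2 = -(-7 + u² + 3*u)/2 = 7/2 - 3*u/2 - u²/2)
I(a)/S(-46) - 32012/m = (7/2 - 3/2*(-115) - ½*(-115)²)/(111 - 46) - 32012/21 = (7/2 + 345/2 - ½*13225)/65 - 32012*1/21 = (7/2 + 345/2 - 13225/2)*(1/65) - 32012/21 = -12873/2*1/65 - 32012/21 = -12873/130 - 32012/21 = -4431893/2730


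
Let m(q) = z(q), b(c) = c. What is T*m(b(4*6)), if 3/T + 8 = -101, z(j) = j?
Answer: -72/109 ≈ -0.66055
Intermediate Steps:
m(q) = q
T = -3/109 (T = 3/(-8 - 101) = 3/(-109) = 3*(-1/109) = -3/109 ≈ -0.027523)
T*m(b(4*6)) = -12*6/109 = -3/109*24 = -72/109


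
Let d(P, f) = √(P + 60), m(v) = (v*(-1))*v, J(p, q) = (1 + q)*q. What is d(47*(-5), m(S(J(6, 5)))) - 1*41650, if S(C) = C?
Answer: -41650 + 5*I*√7 ≈ -41650.0 + 13.229*I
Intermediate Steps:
J(p, q) = q*(1 + q)
m(v) = -v² (m(v) = (-v)*v = -v²)
d(P, f) = √(60 + P)
d(47*(-5), m(S(J(6, 5)))) - 1*41650 = √(60 + 47*(-5)) - 1*41650 = √(60 - 235) - 41650 = √(-175) - 41650 = 5*I*√7 - 41650 = -41650 + 5*I*√7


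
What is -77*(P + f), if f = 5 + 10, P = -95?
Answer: 6160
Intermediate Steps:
f = 15
-77*(P + f) = -77*(-95 + 15) = -77*(-80) = 6160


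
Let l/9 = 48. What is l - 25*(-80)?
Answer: 2432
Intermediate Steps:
l = 432 (l = 9*48 = 432)
l - 25*(-80) = 432 - 25*(-80) = 432 + 2000 = 2432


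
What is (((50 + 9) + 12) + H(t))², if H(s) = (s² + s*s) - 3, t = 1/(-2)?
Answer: 18769/4 ≈ 4692.3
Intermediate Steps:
t = -½ (t = 1*(-½) = -½ ≈ -0.50000)
H(s) = -3 + 2*s² (H(s) = (s² + s²) - 3 = 2*s² - 3 = -3 + 2*s²)
(((50 + 9) + 12) + H(t))² = (((50 + 9) + 12) + (-3 + 2*(-½)²))² = ((59 + 12) + (-3 + 2*(¼)))² = (71 + (-3 + ½))² = (71 - 5/2)² = (137/2)² = 18769/4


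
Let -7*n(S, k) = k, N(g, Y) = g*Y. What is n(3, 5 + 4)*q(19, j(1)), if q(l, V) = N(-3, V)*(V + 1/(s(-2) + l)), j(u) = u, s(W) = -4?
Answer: 144/35 ≈ 4.1143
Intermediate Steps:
N(g, Y) = Y*g
n(S, k) = -k/7
q(l, V) = -3*V*(V + 1/(-4 + l)) (q(l, V) = (V*(-3))*(V + 1/(-4 + l)) = (-3*V)*(V + 1/(-4 + l)) = -3*V*(V + 1/(-4 + l)))
n(3, 5 + 4)*q(19, j(1)) = (-(5 + 4)/7)*(3*1*(-1 + 4*1 - 1*1*19)/(-4 + 19)) = (-⅐*9)*(3*1*(-1 + 4 - 19)/15) = -27*(-16)/(7*15) = -9/7*(-16/5) = 144/35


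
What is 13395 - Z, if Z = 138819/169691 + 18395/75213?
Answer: 170946409746893/12762969183 ≈ 13394.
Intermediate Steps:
Z = 13562459392/12762969183 (Z = 138819*(1/169691) + 18395*(1/75213) = 138819/169691 + 18395/75213 = 13562459392/12762969183 ≈ 1.0626)
13395 - Z = 13395 - 1*13562459392/12762969183 = 13395 - 13562459392/12762969183 = 170946409746893/12762969183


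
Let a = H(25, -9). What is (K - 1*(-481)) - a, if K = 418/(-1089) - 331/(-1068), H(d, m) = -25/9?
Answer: 5682553/11748 ≈ 483.70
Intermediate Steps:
H(d, m) = -25/9 (H(d, m) = -25*⅑ = -25/9)
a = -25/9 ≈ -2.7778
K = -2605/35244 (K = 418*(-1/1089) - 331*(-1/1068) = -38/99 + 331/1068 = -2605/35244 ≈ -0.073913)
(K - 1*(-481)) - a = (-2605/35244 - 1*(-481)) - 1*(-25/9) = (-2605/35244 + 481) + 25/9 = 16949759/35244 + 25/9 = 5682553/11748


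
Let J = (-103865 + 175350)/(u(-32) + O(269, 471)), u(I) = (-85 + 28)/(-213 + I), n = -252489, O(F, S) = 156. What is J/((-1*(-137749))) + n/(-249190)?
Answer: 1335642435681047/1313883797286870 ≈ 1.0166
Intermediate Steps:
u(I) = -57/(-213 + I)
J = 17513825/38277 (J = (-103865 + 175350)/(-57/(-213 - 32) + 156) = 71485/(-57/(-245) + 156) = 71485/(-57*(-1/245) + 156) = 71485/(57/245 + 156) = 71485/(38277/245) = 71485*(245/38277) = 17513825/38277 ≈ 457.55)
J/((-1*(-137749))) + n/(-249190) = 17513825/(38277*((-1*(-137749)))) - 252489/(-249190) = (17513825/38277)/137749 - 252489*(-1/249190) = (17513825/38277)*(1/137749) + 252489/249190 = 17513825/5272618473 + 252489/249190 = 1335642435681047/1313883797286870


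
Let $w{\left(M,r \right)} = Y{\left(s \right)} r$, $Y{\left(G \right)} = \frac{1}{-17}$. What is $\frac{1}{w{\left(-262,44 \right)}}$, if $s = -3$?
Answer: $- \frac{17}{44} \approx -0.38636$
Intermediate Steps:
$Y{\left(G \right)} = - \frac{1}{17}$
$w{\left(M,r \right)} = - \frac{r}{17}$
$\frac{1}{w{\left(-262,44 \right)}} = \frac{1}{\left(- \frac{1}{17}\right) 44} = \frac{1}{- \frac{44}{17}} = - \frac{17}{44}$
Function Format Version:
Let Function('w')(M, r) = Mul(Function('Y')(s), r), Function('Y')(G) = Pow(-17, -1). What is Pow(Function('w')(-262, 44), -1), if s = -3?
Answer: Rational(-17, 44) ≈ -0.38636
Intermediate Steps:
Function('Y')(G) = Rational(-1, 17)
Function('w')(M, r) = Mul(Rational(-1, 17), r)
Pow(Function('w')(-262, 44), -1) = Pow(Mul(Rational(-1, 17), 44), -1) = Pow(Rational(-44, 17), -1) = Rational(-17, 44)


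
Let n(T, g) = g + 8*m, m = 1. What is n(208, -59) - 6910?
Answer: -6961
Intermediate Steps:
n(T, g) = 8 + g (n(T, g) = g + 8*1 = g + 8 = 8 + g)
n(208, -59) - 6910 = (8 - 59) - 6910 = -51 - 6910 = -6961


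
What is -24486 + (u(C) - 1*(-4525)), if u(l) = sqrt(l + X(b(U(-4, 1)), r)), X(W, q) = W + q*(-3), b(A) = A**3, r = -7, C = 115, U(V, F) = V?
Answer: -19961 + 6*sqrt(2) ≈ -19953.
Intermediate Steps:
X(W, q) = W - 3*q
u(l) = sqrt(-43 + l) (u(l) = sqrt(l + ((-4)**3 - 3*(-7))) = sqrt(l + (-64 + 21)) = sqrt(l - 43) = sqrt(-43 + l))
-24486 + (u(C) - 1*(-4525)) = -24486 + (sqrt(-43 + 115) - 1*(-4525)) = -24486 + (sqrt(72) + 4525) = -24486 + (6*sqrt(2) + 4525) = -24486 + (4525 + 6*sqrt(2)) = -19961 + 6*sqrt(2)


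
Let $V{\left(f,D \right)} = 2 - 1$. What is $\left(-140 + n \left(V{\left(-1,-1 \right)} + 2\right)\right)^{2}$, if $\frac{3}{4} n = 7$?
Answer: $12544$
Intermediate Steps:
$n = \frac{28}{3}$ ($n = \frac{4}{3} \cdot 7 = \frac{28}{3} \approx 9.3333$)
$V{\left(f,D \right)} = 1$
$\left(-140 + n \left(V{\left(-1,-1 \right)} + 2\right)\right)^{2} = \left(-140 + \frac{28 \left(1 + 2\right)}{3}\right)^{2} = \left(-140 + \frac{28}{3} \cdot 3\right)^{2} = \left(-140 + 28\right)^{2} = \left(-112\right)^{2} = 12544$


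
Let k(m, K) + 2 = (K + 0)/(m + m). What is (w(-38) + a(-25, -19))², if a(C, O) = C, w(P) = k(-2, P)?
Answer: 1225/4 ≈ 306.25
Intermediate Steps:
k(m, K) = -2 + K/(2*m) (k(m, K) = -2 + (K + 0)/(m + m) = -2 + K/((2*m)) = -2 + K*(1/(2*m)) = -2 + K/(2*m))
w(P) = -2 - P/4 (w(P) = -2 + (½)*P/(-2) = -2 + (½)*P*(-½) = -2 - P/4)
(w(-38) + a(-25, -19))² = ((-2 - ¼*(-38)) - 25)² = ((-2 + 19/2) - 25)² = (15/2 - 25)² = (-35/2)² = 1225/4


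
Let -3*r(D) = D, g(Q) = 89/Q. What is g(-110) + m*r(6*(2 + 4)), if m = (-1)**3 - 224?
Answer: 296911/110 ≈ 2699.2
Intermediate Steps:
r(D) = -D/3
m = -225 (m = -1 - 224 = -225)
g(-110) + m*r(6*(2 + 4)) = 89/(-110) - (-75)*6*(2 + 4) = 89*(-1/110) - (-75)*6*6 = -89/110 - (-75)*36 = -89/110 - 225*(-12) = -89/110 + 2700 = 296911/110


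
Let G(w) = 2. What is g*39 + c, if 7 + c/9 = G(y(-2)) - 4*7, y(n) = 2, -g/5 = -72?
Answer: 13743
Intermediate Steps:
g = 360 (g = -5*(-72) = 360)
c = -297 (c = -63 + 9*(2 - 4*7) = -63 + 9*(2 - 28) = -63 + 9*(-26) = -63 - 234 = -297)
g*39 + c = 360*39 - 297 = 14040 - 297 = 13743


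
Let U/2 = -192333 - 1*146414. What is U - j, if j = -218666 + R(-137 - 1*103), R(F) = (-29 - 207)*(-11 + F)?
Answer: -518064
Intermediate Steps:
R(F) = 2596 - 236*F (R(F) = -236*(-11 + F) = 2596 - 236*F)
U = -677494 (U = 2*(-192333 - 1*146414) = 2*(-192333 - 146414) = 2*(-338747) = -677494)
j = -159430 (j = -218666 + (2596 - 236*(-137 - 1*103)) = -218666 + (2596 - 236*(-137 - 103)) = -218666 + (2596 - 236*(-240)) = -218666 + (2596 + 56640) = -218666 + 59236 = -159430)
U - j = -677494 - 1*(-159430) = -677494 + 159430 = -518064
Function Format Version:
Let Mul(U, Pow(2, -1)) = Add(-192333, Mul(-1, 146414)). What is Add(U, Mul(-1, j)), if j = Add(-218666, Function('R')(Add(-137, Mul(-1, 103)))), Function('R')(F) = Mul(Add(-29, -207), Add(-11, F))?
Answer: -518064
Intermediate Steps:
Function('R')(F) = Add(2596, Mul(-236, F)) (Function('R')(F) = Mul(-236, Add(-11, F)) = Add(2596, Mul(-236, F)))
U = -677494 (U = Mul(2, Add(-192333, Mul(-1, 146414))) = Mul(2, Add(-192333, -146414)) = Mul(2, -338747) = -677494)
j = -159430 (j = Add(-218666, Add(2596, Mul(-236, Add(-137, Mul(-1, 103))))) = Add(-218666, Add(2596, Mul(-236, Add(-137, -103)))) = Add(-218666, Add(2596, Mul(-236, -240))) = Add(-218666, Add(2596, 56640)) = Add(-218666, 59236) = -159430)
Add(U, Mul(-1, j)) = Add(-677494, Mul(-1, -159430)) = Add(-677494, 159430) = -518064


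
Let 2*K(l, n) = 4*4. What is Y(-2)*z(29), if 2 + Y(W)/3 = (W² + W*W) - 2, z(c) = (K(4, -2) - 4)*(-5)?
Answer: -240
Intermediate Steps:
K(l, n) = 8 (K(l, n) = (4*4)/2 = (½)*16 = 8)
z(c) = -20 (z(c) = (8 - 4)*(-5) = 4*(-5) = -20)
Y(W) = -12 + 6*W² (Y(W) = -6 + 3*((W² + W*W) - 2) = -6 + 3*((W² + W²) - 2) = -6 + 3*(2*W² - 2) = -6 + 3*(-2 + 2*W²) = -6 + (-6 + 6*W²) = -12 + 6*W²)
Y(-2)*z(29) = (-12 + 6*(-2)²)*(-20) = (-12 + 6*4)*(-20) = (-12 + 24)*(-20) = 12*(-20) = -240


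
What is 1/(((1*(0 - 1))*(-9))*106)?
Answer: 1/954 ≈ 0.0010482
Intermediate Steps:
1/(((1*(0 - 1))*(-9))*106) = 1/(((1*(-1))*(-9))*106) = 1/(-1*(-9)*106) = 1/(9*106) = 1/954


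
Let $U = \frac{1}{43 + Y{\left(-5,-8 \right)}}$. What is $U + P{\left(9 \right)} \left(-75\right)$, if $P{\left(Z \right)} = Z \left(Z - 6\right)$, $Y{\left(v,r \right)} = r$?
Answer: $- \frac{70874}{35} \approx -2025.0$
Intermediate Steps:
$P{\left(Z \right)} = Z \left(-6 + Z\right)$
$U = \frac{1}{35}$ ($U = \frac{1}{43 - 8} = \frac{1}{35} \approx 0.028571$)
$U + P{\left(9 \right)} \left(-75\right) = \frac{1}{35} + 9 \left(-6 + 9\right) \left(-75\right) = \frac{1}{35} + 9 \cdot 3 \left(-75\right) = \frac{1}{35} + 27 \left(-75\right) = \frac{1}{35} - 2025 = - \frac{70874}{35}$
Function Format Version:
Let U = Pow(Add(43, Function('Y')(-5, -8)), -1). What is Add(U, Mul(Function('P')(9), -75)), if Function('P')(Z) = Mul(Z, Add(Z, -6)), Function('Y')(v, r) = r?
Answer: Rational(-70874, 35) ≈ -2025.0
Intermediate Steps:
Function('P')(Z) = Mul(Z, Add(-6, Z))
U = Rational(1, 35) (U = Pow(Add(43, -8), -1) = Pow(35, -1) = Rational(1, 35) ≈ 0.028571)
Add(U, Mul(Function('P')(9), -75)) = Add(Rational(1, 35), Mul(Mul(9, Add(-6, 9)), -75)) = Add(Rational(1, 35), Mul(Mul(9, 3), -75)) = Add(Rational(1, 35), Mul(27, -75)) = Add(Rational(1, 35), -2025) = Rational(-70874, 35)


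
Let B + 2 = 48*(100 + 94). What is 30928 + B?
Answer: 40238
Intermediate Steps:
B = 9310 (B = -2 + 48*(100 + 94) = -2 + 48*194 = -2 + 9312 = 9310)
30928 + B = 30928 + 9310 = 40238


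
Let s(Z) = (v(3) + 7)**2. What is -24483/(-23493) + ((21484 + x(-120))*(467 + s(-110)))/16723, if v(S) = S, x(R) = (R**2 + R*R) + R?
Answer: 31839073633/18708259 ≈ 1701.9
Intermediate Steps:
x(R) = R + 2*R**2 (x(R) = (R**2 + R**2) + R = 2*R**2 + R = R + 2*R**2)
s(Z) = 100 (s(Z) = (3 + 7)**2 = 10**2 = 100)
-24483/(-23493) + ((21484 + x(-120))*(467 + s(-110)))/16723 = -24483/(-23493) + ((21484 - 120*(1 + 2*(-120)))*(467 + 100))/16723 = -24483*(-1/23493) + ((21484 - 120*(1 - 240))*567)*(1/16723) = 8161/7831 + ((21484 - 120*(-239))*567)*(1/16723) = 8161/7831 + ((21484 + 28680)*567)*(1/16723) = 8161/7831 + (50164*567)*(1/16723) = 8161/7831 + 28442988*(1/16723) = 8161/7831 + 4063284/2389 = 31839073633/18708259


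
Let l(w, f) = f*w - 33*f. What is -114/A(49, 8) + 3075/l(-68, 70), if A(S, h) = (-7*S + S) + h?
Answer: -7347/202202 ≈ -0.036335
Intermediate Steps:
A(S, h) = h - 6*S (A(S, h) = -6*S + h = h - 6*S)
l(w, f) = -33*f + f*w
-114/A(49, 8) + 3075/l(-68, 70) = -114/(8 - 6*49) + 3075/((70*(-33 - 68))) = -114/(8 - 294) + 3075/((70*(-101))) = -114/(-286) + 3075/(-7070) = -114*(-1/286) + 3075*(-1/7070) = 57/143 - 615/1414 = -7347/202202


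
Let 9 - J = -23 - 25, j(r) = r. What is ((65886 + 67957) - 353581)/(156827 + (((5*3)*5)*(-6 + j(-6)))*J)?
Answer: -219738/105527 ≈ -2.0823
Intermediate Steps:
J = 57 (J = 9 - (-23 - 25) = 9 - 1*(-48) = 9 + 48 = 57)
((65886 + 67957) - 353581)/(156827 + (((5*3)*5)*(-6 + j(-6)))*J) = ((65886 + 67957) - 353581)/(156827 + (((5*3)*5)*(-6 - 6))*57) = (133843 - 353581)/(156827 + ((15*5)*(-12))*57) = -219738/(156827 + (75*(-12))*57) = -219738/(156827 - 900*57) = -219738/(156827 - 51300) = -219738/105527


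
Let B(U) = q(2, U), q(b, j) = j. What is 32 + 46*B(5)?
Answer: 262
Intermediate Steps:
B(U) = U
32 + 46*B(5) = 32 + 46*5 = 32 + 230 = 262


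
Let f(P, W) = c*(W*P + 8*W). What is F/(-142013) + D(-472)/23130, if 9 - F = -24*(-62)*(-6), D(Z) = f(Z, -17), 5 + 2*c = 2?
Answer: -314501771/547460115 ≈ -0.57447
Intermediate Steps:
c = -3/2 (c = -5/2 + (1/2)*2 = -5/2 + 1 = -3/2 ≈ -1.5000)
f(P, W) = -12*W - 3*P*W/2 (f(P, W) = -3*(W*P + 8*W)/2 = -3*(P*W + 8*W)/2 = -3*(8*W + P*W)/2 = -12*W - 3*P*W/2)
D(Z) = 204 + 51*Z/2 (D(Z) = -3/2*(-17)*(8 + Z) = 204 + 51*Z/2)
F = 8937 (F = 9 - (-24*(-62))*(-6) = 9 - 1488*(-6) = 9 - 1*(-8928) = 9 + 8928 = 8937)
F/(-142013) + D(-472)/23130 = 8937/(-142013) + (204 + (51/2)*(-472))/23130 = 8937*(-1/142013) + (204 - 12036)*(1/23130) = -8937/142013 - 11832*1/23130 = -8937/142013 - 1972/3855 = -314501771/547460115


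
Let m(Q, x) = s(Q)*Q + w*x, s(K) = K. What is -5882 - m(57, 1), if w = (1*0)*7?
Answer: -9131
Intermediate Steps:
w = 0 (w = 0*7 = 0)
m(Q, x) = Q² (m(Q, x) = Q*Q + 0*x = Q² + 0 = Q²)
-5882 - m(57, 1) = -5882 - 1*57² = -5882 - 1*3249 = -5882 - 3249 = -9131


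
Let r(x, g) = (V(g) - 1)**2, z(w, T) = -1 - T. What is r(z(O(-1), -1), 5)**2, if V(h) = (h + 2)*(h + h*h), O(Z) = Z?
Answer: 1908029761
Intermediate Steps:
V(h) = (2 + h)*(h + h**2)
r(x, g) = (-1 + g*(2 + g**2 + 3*g))**2 (r(x, g) = (g*(2 + g**2 + 3*g) - 1)**2 = (-1 + g*(2 + g**2 + 3*g))**2)
r(z(O(-1), -1), 5)**2 = ((-1 + 5*(2 + 5**2 + 3*5))**2)**2 = ((-1 + 5*(2 + 25 + 15))**2)**2 = ((-1 + 5*42)**2)**2 = ((-1 + 210)**2)**2 = (209**2)**2 = 43681**2 = 1908029761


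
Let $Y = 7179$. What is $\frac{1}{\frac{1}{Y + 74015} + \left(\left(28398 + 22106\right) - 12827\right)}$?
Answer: $\frac{81194}{3059146339} \approx 2.6541 \cdot 10^{-5}$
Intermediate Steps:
$\frac{1}{\frac{1}{Y + 74015} + \left(\left(28398 + 22106\right) - 12827\right)} = \frac{1}{\frac{1}{7179 + 74015} + \left(\left(28398 + 22106\right) - 12827\right)} = \frac{1}{\frac{1}{81194} + \left(50504 - 12827\right)} = \frac{1}{\frac{1}{81194} + 37677} = \frac{1}{\frac{3059146339}{81194}} = \frac{81194}{3059146339}$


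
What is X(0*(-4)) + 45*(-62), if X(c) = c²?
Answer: -2790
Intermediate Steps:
X(0*(-4)) + 45*(-62) = (0*(-4))² + 45*(-62) = 0² - 2790 = 0 - 2790 = -2790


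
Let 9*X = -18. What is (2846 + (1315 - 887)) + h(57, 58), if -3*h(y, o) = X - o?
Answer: 3294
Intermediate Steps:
X = -2 (X = (⅑)*(-18) = -2)
h(y, o) = ⅔ + o/3 (h(y, o) = -(-2 - o)/3 = ⅔ + o/3)
(2846 + (1315 - 887)) + h(57, 58) = (2846 + (1315 - 887)) + (⅔ + (⅓)*58) = (2846 + 428) + (⅔ + 58/3) = 3274 + 20 = 3294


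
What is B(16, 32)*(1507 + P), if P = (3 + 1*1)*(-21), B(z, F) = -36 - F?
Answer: -96764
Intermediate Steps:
P = -84 (P = (3 + 1)*(-21) = 4*(-21) = -84)
B(16, 32)*(1507 + P) = (-36 - 1*32)*(1507 - 84) = (-36 - 32)*1423 = -68*1423 = -96764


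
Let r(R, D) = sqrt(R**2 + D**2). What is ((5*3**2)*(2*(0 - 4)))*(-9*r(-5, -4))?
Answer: 3240*sqrt(41) ≈ 20746.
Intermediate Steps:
r(R, D) = sqrt(D**2 + R**2)
((5*3**2)*(2*(0 - 4)))*(-9*r(-5, -4)) = ((5*3**2)*(2*(0 - 4)))*(-9*sqrt((-4)**2 + (-5)**2)) = ((5*9)*(2*(-4)))*(-9*sqrt(16 + 25)) = (45*(-8))*(-9*sqrt(41)) = -(-3240)*sqrt(41) = 3240*sqrt(41)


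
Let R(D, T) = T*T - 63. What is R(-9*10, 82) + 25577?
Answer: 32238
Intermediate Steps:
R(D, T) = -63 + T² (R(D, T) = T² - 63 = -63 + T²)
R(-9*10, 82) + 25577 = (-63 + 82²) + 25577 = (-63 + 6724) + 25577 = 6661 + 25577 = 32238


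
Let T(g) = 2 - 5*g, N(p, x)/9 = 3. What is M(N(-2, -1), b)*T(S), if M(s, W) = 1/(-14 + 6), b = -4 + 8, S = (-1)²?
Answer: 3/8 ≈ 0.37500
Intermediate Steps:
N(p, x) = 27 (N(p, x) = 9*3 = 27)
S = 1
b = 4
M(s, W) = -⅛ (M(s, W) = 1/(-8) = -⅛)
M(N(-2, -1), b)*T(S) = -(2 - 5*1)/8 = -(2 - 5)/8 = -⅛*(-3) = 3/8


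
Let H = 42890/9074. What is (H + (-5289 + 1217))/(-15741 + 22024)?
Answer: -18453219/28505971 ≈ -0.64735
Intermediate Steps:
H = 21445/4537 (H = 42890*(1/9074) = 21445/4537 ≈ 4.7267)
(H + (-5289 + 1217))/(-15741 + 22024) = (21445/4537 + (-5289 + 1217))/(-15741 + 22024) = (21445/4537 - 4072)/6283 = -18453219/4537*1/6283 = -18453219/28505971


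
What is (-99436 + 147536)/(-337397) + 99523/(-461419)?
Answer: -55773015531/155681386343 ≈ -0.35825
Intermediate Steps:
(-99436 + 147536)/(-337397) + 99523/(-461419) = 48100*(-1/337397) + 99523*(-1/461419) = -48100/337397 - 99523/461419 = -55773015531/155681386343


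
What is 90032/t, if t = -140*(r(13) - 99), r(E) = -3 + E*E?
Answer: -22508/2345 ≈ -9.5983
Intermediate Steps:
r(E) = -3 + E**2
t = -9380 (t = -140*((-3 + 13**2) - 99) = -140*((-3 + 169) - 99) = -140*(166 - 99) = -140*67 = -9380)
90032/t = 90032/(-9380) = 90032*(-1/9380) = -22508/2345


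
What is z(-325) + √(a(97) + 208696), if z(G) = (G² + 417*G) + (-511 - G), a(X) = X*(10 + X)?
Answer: -30086 + 5*√8763 ≈ -29618.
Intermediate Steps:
z(G) = -511 + G² + 416*G
z(-325) + √(a(97) + 208696) = (-511 + (-325)² + 416*(-325)) + √(97*(10 + 97) + 208696) = (-511 + 105625 - 135200) + √(97*107 + 208696) = -30086 + √(10379 + 208696) = -30086 + √219075 = -30086 + 5*√8763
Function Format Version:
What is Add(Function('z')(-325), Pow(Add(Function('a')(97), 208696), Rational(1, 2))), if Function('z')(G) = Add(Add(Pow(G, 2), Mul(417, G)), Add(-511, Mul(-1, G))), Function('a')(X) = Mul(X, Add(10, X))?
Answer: Add(-30086, Mul(5, Pow(8763, Rational(1, 2)))) ≈ -29618.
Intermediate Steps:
Function('z')(G) = Add(-511, Pow(G, 2), Mul(416, G))
Add(Function('z')(-325), Pow(Add(Function('a')(97), 208696), Rational(1, 2))) = Add(Add(-511, Pow(-325, 2), Mul(416, -325)), Pow(Add(Mul(97, Add(10, 97)), 208696), Rational(1, 2))) = Add(Add(-511, 105625, -135200), Pow(Add(Mul(97, 107), 208696), Rational(1, 2))) = Add(-30086, Pow(Add(10379, 208696), Rational(1, 2))) = Add(-30086, Pow(219075, Rational(1, 2))) = Add(-30086, Mul(5, Pow(8763, Rational(1, 2))))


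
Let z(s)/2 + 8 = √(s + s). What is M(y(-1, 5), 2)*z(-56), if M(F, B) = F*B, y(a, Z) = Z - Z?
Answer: 0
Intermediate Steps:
y(a, Z) = 0
M(F, B) = B*F
z(s) = -16 + 2*√2*√s (z(s) = -16 + 2*√(s + s) = -16 + 2*√(2*s) = -16 + 2*(√2*√s) = -16 + 2*√2*√s)
M(y(-1, 5), 2)*z(-56) = (2*0)*(-16 + 2*√2*√(-56)) = 0*(-16 + 2*√2*(2*I*√14)) = 0*(-16 + 8*I*√7) = 0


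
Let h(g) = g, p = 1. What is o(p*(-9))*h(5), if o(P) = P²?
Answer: 405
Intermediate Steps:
o(p*(-9))*h(5) = (1*(-9))²*5 = (-9)²*5 = 81*5 = 405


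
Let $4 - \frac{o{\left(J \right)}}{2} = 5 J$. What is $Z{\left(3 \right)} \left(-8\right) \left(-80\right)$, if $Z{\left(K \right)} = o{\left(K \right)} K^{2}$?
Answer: $-126720$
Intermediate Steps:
$o{\left(J \right)} = 8 - 10 J$ ($o{\left(J \right)} = 8 - 2 \cdot 5 J = 8 - 10 J$)
$Z{\left(K \right)} = K^{2} \left(8 - 10 K\right)$ ($Z{\left(K \right)} = \left(8 - 10 K\right) K^{2} = K^{2} \left(8 - 10 K\right)$)
$Z{\left(3 \right)} \left(-8\right) \left(-80\right) = 3^{2} \left(8 - 30\right) \left(-8\right) \left(-80\right) = 9 \left(8 - 30\right) \left(-8\right) \left(-80\right) = 9 \left(-22\right) \left(-8\right) \left(-80\right) = \left(-198\right) \left(-8\right) \left(-80\right) = 1584 \left(-80\right) = -126720$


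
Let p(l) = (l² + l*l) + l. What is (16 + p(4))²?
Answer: 2704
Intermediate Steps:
p(l) = l + 2*l² (p(l) = (l² + l²) + l = 2*l² + l = l + 2*l²)
(16 + p(4))² = (16 + 4*(1 + 2*4))² = (16 + 4*(1 + 8))² = (16 + 4*9)² = (16 + 36)² = 52² = 2704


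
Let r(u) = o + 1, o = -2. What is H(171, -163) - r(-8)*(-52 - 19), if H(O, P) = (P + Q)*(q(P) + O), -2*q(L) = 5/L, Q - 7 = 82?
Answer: -2074360/163 ≈ -12726.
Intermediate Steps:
Q = 89 (Q = 7 + 82 = 89)
q(L) = -5/(2*L)
H(O, P) = (89 + P)*(O - 5/(2*P)) (H(O, P) = (P + 89)*(-5/(2*P) + O) = (89 + P)*(O - 5/(2*P)))
r(u) = -1 (r(u) = -2 + 1 = -1)
H(171, -163) - r(-8)*(-52 - 19) = (-5/2 + 89*171 - 445/2/(-163) + 171*(-163)) - (-1)*(-52 - 19) = (-5/2 + 15219 - 445/2*(-1/163) - 27873) - (-1)*(-71) = (-5/2 + 15219 + 445/326 - 27873) - 1*71 = -2062787/163 - 71 = -2074360/163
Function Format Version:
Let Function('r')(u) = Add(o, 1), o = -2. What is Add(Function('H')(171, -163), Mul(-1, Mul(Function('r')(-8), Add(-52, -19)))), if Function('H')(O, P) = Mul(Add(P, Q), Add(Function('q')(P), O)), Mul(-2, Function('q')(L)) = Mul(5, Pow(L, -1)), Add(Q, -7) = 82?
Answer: Rational(-2074360, 163) ≈ -12726.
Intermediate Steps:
Q = 89 (Q = Add(7, 82) = 89)
Function('q')(L) = Mul(Rational(-5, 2), Pow(L, -1)) (Function('q')(L) = Mul(Rational(-1, 2), Mul(5, Pow(L, -1))) = Mul(Rational(-5, 2), Pow(L, -1)))
Function('H')(O, P) = Mul(Add(89, P), Add(O, Mul(Rational(-5, 2), Pow(P, -1)))) (Function('H')(O, P) = Mul(Add(P, 89), Add(Mul(Rational(-5, 2), Pow(P, -1)), O)) = Mul(Add(89, P), Add(O, Mul(Rational(-5, 2), Pow(P, -1)))))
Function('r')(u) = -1 (Function('r')(u) = Add(-2, 1) = -1)
Add(Function('H')(171, -163), Mul(-1, Mul(Function('r')(-8), Add(-52, -19)))) = Add(Add(Rational(-5, 2), Mul(89, 171), Mul(Rational(-445, 2), Pow(-163, -1)), Mul(171, -163)), Mul(-1, Mul(-1, Add(-52, -19)))) = Add(Add(Rational(-5, 2), 15219, Mul(Rational(-445, 2), Rational(-1, 163)), -27873), Mul(-1, Mul(-1, -71))) = Add(Add(Rational(-5, 2), 15219, Rational(445, 326), -27873), Mul(-1, 71)) = Add(Rational(-2062787, 163), -71) = Rational(-2074360, 163)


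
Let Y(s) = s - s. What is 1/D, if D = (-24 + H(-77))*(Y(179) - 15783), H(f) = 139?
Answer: -1/1815045 ≈ -5.5095e-7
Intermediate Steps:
Y(s) = 0
D = -1815045 (D = (-24 + 139)*(0 - 15783) = 115*(-15783) = -1815045)
1/D = 1/(-1815045) = -1/1815045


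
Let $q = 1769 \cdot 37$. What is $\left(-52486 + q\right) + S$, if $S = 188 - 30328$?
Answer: $-17173$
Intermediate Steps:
$q = 65453$
$S = -30140$ ($S = 188 - 30328 = -30140$)
$\left(-52486 + q\right) + S = \left(-52486 + 65453\right) - 30140 = 12967 - 30140 = -17173$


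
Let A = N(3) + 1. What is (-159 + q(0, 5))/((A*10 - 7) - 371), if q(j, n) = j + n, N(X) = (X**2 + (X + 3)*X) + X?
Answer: 77/34 ≈ 2.2647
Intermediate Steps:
N(X) = X + X**2 + X*(3 + X) (N(X) = (X**2 + (3 + X)*X) + X = (X**2 + X*(3 + X)) + X = X + X**2 + X*(3 + X))
A = 31 (A = 2*3*(2 + 3) + 1 = 2*3*5 + 1 = 30 + 1 = 31)
(-159 + q(0, 5))/((A*10 - 7) - 371) = (-159 + (0 + 5))/((31*10 - 7) - 371) = (-159 + 5)/((310 - 7) - 371) = -154/(303 - 371) = -154/(-68) = -154*(-1/68) = 77/34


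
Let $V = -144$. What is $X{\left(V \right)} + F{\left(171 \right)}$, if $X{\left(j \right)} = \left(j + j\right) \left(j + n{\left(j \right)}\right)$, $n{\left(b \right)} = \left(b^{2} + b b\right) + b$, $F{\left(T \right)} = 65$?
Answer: $-11860927$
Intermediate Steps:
$n{\left(b \right)} = b + 2 b^{2}$ ($n{\left(b \right)} = \left(b^{2} + b^{2}\right) + b = 2 b^{2} + b = b + 2 b^{2}$)
$X{\left(j \right)} = 2 j \left(j + j \left(1 + 2 j\right)\right)$ ($X{\left(j \right)} = \left(j + j\right) \left(j + j \left(1 + 2 j\right)\right) = 2 j \left(j + j \left(1 + 2 j\right)\right)$)
$X{\left(V \right)} + F{\left(171 \right)} = 4 \left(-144\right)^{2} \left(1 - 144\right) + 65 = 4 \cdot 20736 \left(-143\right) + 65 = -11860992 + 65 = -11860927$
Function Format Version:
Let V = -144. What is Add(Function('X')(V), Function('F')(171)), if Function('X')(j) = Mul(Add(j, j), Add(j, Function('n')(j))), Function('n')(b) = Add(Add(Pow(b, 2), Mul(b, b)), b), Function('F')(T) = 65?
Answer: -11860927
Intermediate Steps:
Function('n')(b) = Add(b, Mul(2, Pow(b, 2))) (Function('n')(b) = Add(Add(Pow(b, 2), Pow(b, 2)), b) = Add(Mul(2, Pow(b, 2)), b) = Add(b, Mul(2, Pow(b, 2))))
Function('X')(j) = Mul(2, j, Add(j, Mul(j, Add(1, Mul(2, j))))) (Function('X')(j) = Mul(Add(j, j), Add(j, Mul(j, Add(1, Mul(2, j))))) = Mul(Mul(2, j), Add(j, Mul(j, Add(1, Mul(2, j))))) = Mul(2, j, Add(j, Mul(j, Add(1, Mul(2, j))))))
Add(Function('X')(V), Function('F')(171)) = Add(Mul(4, Pow(-144, 2), Add(1, -144)), 65) = Add(Mul(4, 20736, -143), 65) = Add(-11860992, 65) = -11860927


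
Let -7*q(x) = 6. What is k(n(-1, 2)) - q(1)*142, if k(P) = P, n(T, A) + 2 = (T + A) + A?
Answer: 859/7 ≈ 122.71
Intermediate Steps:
n(T, A) = -2 + T + 2*A (n(T, A) = -2 + ((T + A) + A) = -2 + ((A + T) + A) = -2 + (T + 2*A) = -2 + T + 2*A)
q(x) = -6/7 (q(x) = -⅐*6 = -6/7)
k(n(-1, 2)) - q(1)*142 = (-2 - 1 + 2*2) - (-6)*142/7 = (-2 - 1 + 4) - 1*(-852/7) = 1 + 852/7 = 859/7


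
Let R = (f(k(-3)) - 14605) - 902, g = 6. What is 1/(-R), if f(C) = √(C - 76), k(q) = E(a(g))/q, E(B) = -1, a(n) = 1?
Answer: 46521/721401374 + I*√681/721401374 ≈ 6.4487e-5 + 3.6174e-8*I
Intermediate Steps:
k(q) = -1/q
f(C) = √(-76 + C)
R = -15507 + I*√681/3 (R = (√(-76 - 1/(-3)) - 14605) - 902 = (√(-76 - 1*(-⅓)) - 14605) - 902 = (√(-76 + ⅓) - 14605) - 902 = (√(-227/3) - 14605) - 902 = (I*√681/3 - 14605) - 902 = (-14605 + I*√681/3) - 902 = -15507 + I*√681/3 ≈ -15507.0 + 8.6987*I)
1/(-R) = 1/(-(-15507 + I*√681/3)) = 1/(15507 - I*√681/3)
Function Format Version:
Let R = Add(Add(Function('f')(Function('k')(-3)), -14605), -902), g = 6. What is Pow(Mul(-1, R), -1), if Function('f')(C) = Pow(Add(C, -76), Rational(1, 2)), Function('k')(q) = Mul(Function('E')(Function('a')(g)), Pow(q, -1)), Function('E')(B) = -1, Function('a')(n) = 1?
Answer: Add(Rational(46521, 721401374), Mul(Rational(1, 721401374), I, Pow(681, Rational(1, 2)))) ≈ Add(6.4487e-5, Mul(3.6174e-8, I))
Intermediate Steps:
Function('k')(q) = Mul(-1, Pow(q, -1))
Function('f')(C) = Pow(Add(-76, C), Rational(1, 2))
R = Add(-15507, Mul(Rational(1, 3), I, Pow(681, Rational(1, 2)))) (R = Add(Add(Pow(Add(-76, Mul(-1, Pow(-3, -1))), Rational(1, 2)), -14605), -902) = Add(Add(Pow(Add(-76, Mul(-1, Rational(-1, 3))), Rational(1, 2)), -14605), -902) = Add(Add(Pow(Add(-76, Rational(1, 3)), Rational(1, 2)), -14605), -902) = Add(Add(Pow(Rational(-227, 3), Rational(1, 2)), -14605), -902) = Add(Add(Mul(Rational(1, 3), I, Pow(681, Rational(1, 2))), -14605), -902) = Add(Add(-14605, Mul(Rational(1, 3), I, Pow(681, Rational(1, 2)))), -902) = Add(-15507, Mul(Rational(1, 3), I, Pow(681, Rational(1, 2)))) ≈ Add(-15507., Mul(8.6987, I)))
Pow(Mul(-1, R), -1) = Pow(Mul(-1, Add(-15507, Mul(Rational(1, 3), I, Pow(681, Rational(1, 2))))), -1) = Pow(Add(15507, Mul(Rational(-1, 3), I, Pow(681, Rational(1, 2)))), -1)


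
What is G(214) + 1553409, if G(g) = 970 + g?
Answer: 1554593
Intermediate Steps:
G(214) + 1553409 = (970 + 214) + 1553409 = 1184 + 1553409 = 1554593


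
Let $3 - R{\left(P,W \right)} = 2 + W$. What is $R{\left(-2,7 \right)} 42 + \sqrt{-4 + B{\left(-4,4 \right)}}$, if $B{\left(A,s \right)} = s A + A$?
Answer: $-252 + 2 i \sqrt{6} \approx -252.0 + 4.899 i$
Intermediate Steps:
$R{\left(P,W \right)} = 1 - W$ ($R{\left(P,W \right)} = 3 - \left(2 + W\right) = 1 - W$)
$B{\left(A,s \right)} = A + A s$ ($B{\left(A,s \right)} = A s + A = A + A s$)
$R{\left(-2,7 \right)} 42 + \sqrt{-4 + B{\left(-4,4 \right)}} = \left(1 - 7\right) 42 + \sqrt{-4 - 4 \left(1 + 4\right)} = \left(1 - 7\right) 42 + \sqrt{-4 - 20} = \left(-6\right) 42 + \sqrt{-4 - 20} = -252 + \sqrt{-24} = -252 + 2 i \sqrt{6}$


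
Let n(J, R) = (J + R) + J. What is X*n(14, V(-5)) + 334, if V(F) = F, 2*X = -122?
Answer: -1069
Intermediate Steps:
X = -61 (X = (1/2)*(-122) = -61)
n(J, R) = R + 2*J
X*n(14, V(-5)) + 334 = -61*(-5 + 2*14) + 334 = -61*(-5 + 28) + 334 = -61*23 + 334 = -1403 + 334 = -1069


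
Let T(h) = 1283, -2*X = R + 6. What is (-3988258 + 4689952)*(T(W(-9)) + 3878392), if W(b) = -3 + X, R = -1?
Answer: 2722344669450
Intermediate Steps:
X = -5/2 (X = -(-1 + 6)/2 = -½*5 = -5/2 ≈ -2.5000)
W(b) = -11/2 (W(b) = -3 - 5/2 = -11/2)
(-3988258 + 4689952)*(T(W(-9)) + 3878392) = (-3988258 + 4689952)*(1283 + 3878392) = 701694*3879675 = 2722344669450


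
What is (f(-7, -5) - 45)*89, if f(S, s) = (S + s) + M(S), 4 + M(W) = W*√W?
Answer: -5429 - 623*I*√7 ≈ -5429.0 - 1648.3*I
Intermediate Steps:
M(W) = -4 + W^(3/2) (M(W) = -4 + W*√W = -4 + W^(3/2))
f(S, s) = -4 + S + s + S^(3/2) (f(S, s) = (S + s) + (-4 + S^(3/2)) = -4 + S + s + S^(3/2))
(f(-7, -5) - 45)*89 = ((-4 - 7 - 5 + (-7)^(3/2)) - 45)*89 = ((-4 - 7 - 5 - 7*I*√7) - 45)*89 = ((-16 - 7*I*√7) - 45)*89 = (-61 - 7*I*√7)*89 = -5429 - 623*I*√7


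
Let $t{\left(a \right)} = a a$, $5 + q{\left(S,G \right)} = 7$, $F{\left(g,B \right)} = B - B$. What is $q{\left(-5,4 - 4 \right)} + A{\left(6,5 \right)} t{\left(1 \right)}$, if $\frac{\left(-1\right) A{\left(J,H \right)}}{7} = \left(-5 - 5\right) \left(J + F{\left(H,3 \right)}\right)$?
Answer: $422$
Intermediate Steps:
$F{\left(g,B \right)} = 0$
$q{\left(S,G \right)} = 2$ ($q{\left(S,G \right)} = -5 + 7 = 2$)
$A{\left(J,H \right)} = 70 J$ ($A{\left(J,H \right)} = - 7 \left(-5 - 5\right) \left(J + 0\right) = - 7 \left(- 10 J\right) = 70 J$)
$t{\left(a \right)} = a^{2}$
$q{\left(-5,4 - 4 \right)} + A{\left(6,5 \right)} t{\left(1 \right)} = 2 + 70 \cdot 6 \cdot 1^{2} = 2 + 420 \cdot 1 = 2 + 420 = 422$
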